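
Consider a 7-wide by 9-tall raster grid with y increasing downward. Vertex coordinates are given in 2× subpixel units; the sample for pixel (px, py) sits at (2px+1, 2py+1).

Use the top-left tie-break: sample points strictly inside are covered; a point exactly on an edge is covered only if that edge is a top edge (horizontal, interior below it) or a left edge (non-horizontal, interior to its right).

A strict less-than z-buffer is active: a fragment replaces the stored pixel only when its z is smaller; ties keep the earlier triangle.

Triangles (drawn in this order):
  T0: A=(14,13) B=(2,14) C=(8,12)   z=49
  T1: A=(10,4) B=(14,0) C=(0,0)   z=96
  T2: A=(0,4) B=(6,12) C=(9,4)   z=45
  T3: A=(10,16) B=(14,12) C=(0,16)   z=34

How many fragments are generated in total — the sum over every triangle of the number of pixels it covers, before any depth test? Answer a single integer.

T0:
  2·area = 18
  edge (14, 13)→(2, 14): d=(-12,1) right/bottom  bias=-1
  edge (2, 14)→(8, 12): d=(6,-2) top-left  bias=+0
  edge (8, 12)→(14, 13): d=(6,1) right/bottom  bias=-1
    (5,5)@(11, 11): e=[27,0,-9] → .  [on edge]
    (2,6)@(5, 13): e=[9,0,9] → X  [on edge]
    (3,6)@(7, 13): e=[7,4,7] → X
    (4,6)@(9, 13): e=[5,8,5] → X
    (5,6)@(11, 13): e=[3,12,3] → X
    (6,6)@(13, 13): e=[1,16,1] → X
    (2,7)@(5, 15): e=[-15,12,21] → .
    (3,7)@(7, 15): e=[-17,16,19] → .
    (4,7)@(9, 15): e=[-19,20,17] → .
    (5,7)@(11, 15): e=[-21,24,15] → .
    (6,7)@(13, 15): e=[-23,28,13] → .
  covered (5 px):
    . . . . . . .
    . . . . . . .
    . . . . . . .
    . . . . . . .
    . . . . . . .
    . . . . . . .
    . . X X X X X
    . . . . . . .
    . . . . . . .
T1:
  2·area = 56  (B↔C swapped to make it positive)
  edge (10, 4)→(0, 0): d=(-10,-4) top-left  bias=+0
  edge (0, 0)→(14, 0): d=(14,0) top-left  bias=+0
  edge (14, 0)→(10, 4): d=(-4,4) right/bottom  bias=-1
    (1,0)@(3, 1): e=[2,14,40] → X
    (2,0)@(5, 1): e=[10,14,32] → X
    (3,0)@(7, 1): e=[18,14,24] → X
    (4,0)@(9, 1): e=[26,14,16] → X
    (5,0)@(11, 1): e=[34,14,8] → X
    (6,0)@(13, 1): e=[42,14,0] → .  [on edge]
    (1,1)@(3, 3): e=[-18,42,32] → .
    (2,1)@(5, 3): e=[-10,42,24] → .
    (3,1)@(7, 3): e=[-2,42,16] → .
    (4,1)@(9, 3): e=[6,42,8] → X
    (5,1)@(11, 3): e=[14,42,0] → .  [on edge]
    (4,2)@(9, 5): e=[-14,70,0] → .  [on edge]
    (3,3)@(7, 7): e=[-42,98,0] → .  [on edge]
    (2,4)@(5, 9): e=[-70,126,0] → .  [on edge]
    (1,5)@(3, 11): e=[-98,154,0] → .  [on edge]
    (0,6)@(1, 13): e=[-126,182,0] → .  [on edge]
  covered (6 px):
    . X X X X X .
    . . . . X . .
    . . . . . . .
    . . . . . . .
    . . . . . . .
    . . . . . . .
    . . . . . . .
    . . . . . . .
    . . . . . . .
T2:
  2·area = 72  (B↔C swapped to make it positive)
  edge (0, 4)→(9, 4): d=(9,0) top-left  bias=+0
  edge (9, 4)→(6, 12): d=(-3,8) right/bottom  bias=-1
  edge (6, 12)→(0, 4): d=(-6,-8) top-left  bias=+0
    (0,2)@(1, 5): e=[9,61,2] → X
    (1,2)@(3, 5): e=[9,45,18] → X
    (2,2)@(5, 5): e=[9,29,34] → X
    (3,2)@(7, 5): e=[9,13,50] → X
    (4,2)@(9, 5): e=[9,-3,66] → .
    (0,3)@(1, 7): e=[27,55,-10] → .
    (1,3)@(3, 7): e=[27,39,6] → X
    (4,3)@(9, 7): e=[27,-9,54] → .
    (1,4)@(3, 9): e=[45,33,-6] → .
    (2,4)@(5, 9): e=[45,17,10] → X
    (4,4)@(9, 9): e=[45,-15,42] → .
    (2,5)@(5, 11): e=[63,11,-2] → .
  covered (9 px):
    . . . . . . .
    . . . . . . .
    X X X X . . .
    . X X X . . .
    . . X X . . .
    . . . . . . .
    . . . . . . .
    . . . . . . .
    . . . . . . .
T3:
  2·area = 40  (B↔C swapped to make it positive)
  edge (10, 16)→(0, 16): d=(-10,0) right/bottom  bias=-1
  edge (0, 16)→(14, 12): d=(14,-4) top-left  bias=+0
  edge (14, 12)→(10, 16): d=(-4,4) right/bottom  bias=-1
    (5,6)@(11, 13): e=[30,2,8] → X
    (6,6)@(13, 13): e=[30,10,0] → .  [on edge]
    (2,7)@(5, 15): e=[10,6,24] → X
    (3,7)@(7, 15): e=[10,14,16] → X
    (4,7)@(9, 15): e=[10,22,8] → X
    (5,7)@(11, 15): e=[10,30,0] → .  [on edge]
    (2,8)@(5, 17): e=[-10,34,16] → .
    (3,8)@(7, 17): e=[-10,42,8] → .
    (4,8)@(9, 17): e=[-10,50,0] → .  [on edge]
  covered (4 px):
    . . . . . . .
    . . . . . . .
    . . . . . . .
    . . . . . . .
    . . . . . . .
    . . . . . . .
    . . . . . X .
    . . X X X . .
    . . . . . . .

Answer: 24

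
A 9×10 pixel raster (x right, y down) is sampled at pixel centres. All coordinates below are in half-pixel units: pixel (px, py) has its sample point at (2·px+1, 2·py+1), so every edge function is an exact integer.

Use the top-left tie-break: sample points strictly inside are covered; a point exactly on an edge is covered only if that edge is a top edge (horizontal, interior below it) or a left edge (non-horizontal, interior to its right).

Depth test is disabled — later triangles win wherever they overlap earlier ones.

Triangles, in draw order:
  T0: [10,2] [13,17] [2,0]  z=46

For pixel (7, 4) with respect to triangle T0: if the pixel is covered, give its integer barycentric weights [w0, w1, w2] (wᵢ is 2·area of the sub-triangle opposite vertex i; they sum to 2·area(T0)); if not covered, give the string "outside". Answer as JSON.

T0:
  2·area = 114
  edge (10, 2)→(13, 17): d=(3,15) right/bottom  bias=-1
  edge (13, 17)→(2, 0): d=(-11,-17) top-left  bias=+0
  edge (2, 0)→(10, 2): d=(8,2) right/bottom  bias=-1
    (1,0)@(3, 1): e=[102,6,6] → #
    (2,0)@(5, 1): e=[72,40,2] → #
    (3,0)@(7, 1): e=[42,74,-2] → ·
    (1,1)@(3, 3): e=[108,-16,22] → ·
    (2,1)@(5, 3): e=[78,18,18] → #
    (3,1)@(7, 3): e=[48,52,14] → #
    (4,1)@(9, 3): e=[18,86,10] → #
    (5,1)@(11, 3): e=[-12,120,6] → ·
    (2,2)@(5, 5): e=[84,-4,34] → ·
    (3,2)@(7, 5): e=[54,30,30] → #
    (5,2)@(11, 5): e=[-6,98,22] → ·
    (3,3)@(7, 7): e=[60,8,46] → #
    (5,3)@(11, 7): e=[0,76,38] → ·  [on edge]
    (6,8)@(13, 17): e=[0,0,114] → ·  [on edge]
  covered (13 px):
    · # # · · · · · ·
    · · # # # · · · ·
    · · · # # · · · ·
    · · · # # · · · ·
    · · · · # # · · ·
    · · · · · # · · ·
    · · · · · # · · ·
    · · · · · · · · ·
    · · · · · · · · ·
    · · · · · · · · ·

Result: "outside"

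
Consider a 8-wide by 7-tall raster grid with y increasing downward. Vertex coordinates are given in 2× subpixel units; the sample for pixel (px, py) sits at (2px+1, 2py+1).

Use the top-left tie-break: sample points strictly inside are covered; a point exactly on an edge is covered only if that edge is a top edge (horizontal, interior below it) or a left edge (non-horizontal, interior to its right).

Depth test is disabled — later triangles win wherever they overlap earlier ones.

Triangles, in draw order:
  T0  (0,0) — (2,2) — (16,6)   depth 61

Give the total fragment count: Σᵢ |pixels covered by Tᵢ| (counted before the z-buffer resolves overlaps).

T0:
  2·area = 20  (B↔C swapped to make it positive)
  edge (0, 0)→(16, 6): d=(16,6) right/bottom  bias=-1
  edge (16, 6)→(2, 2): d=(-14,-4) top-left  bias=+0
  edge (2, 2)→(0, 0): d=(-2,-2) top-left  bias=+0
    (0,0)@(1, 1): e=[10,10,0] → X  [on edge]
    (1,0)@(3, 1): e=[-2,18,4] → .
    (0,1)@(1, 3): e=[42,-18,-4] → .
    (1,1)@(3, 3): e=[30,-10,0] → .  [on edge]
    (3,1)@(7, 3): e=[6,6,8] → X
    (4,1)@(9, 3): e=[-6,14,12] → .
    (2,2)@(5, 5): e=[50,-30,0] → .  [on edge]
    (3,2)@(7, 5): e=[38,-22,4] → .
    (6,2)@(13, 5): e=[2,2,16] → X
    (7,2)@(15, 5): e=[-10,10,20] → .
    (3,3)@(7, 7): e=[70,-50,0] → .  [on edge]
    (6,3)@(13, 7): e=[34,-26,12] → .
    (4,4)@(9, 9): e=[90,-70,0] → .  [on edge]
    (5,5)@(11, 11): e=[110,-90,0] → .  [on edge]
    (6,6)@(13, 13): e=[130,-110,0] → .  [on edge]
  covered (3 px):
    X . . . . . . .
    . . . X . . . .
    . . . . . . X .
    . . . . . . . .
    . . . . . . . .
    . . . . . . . .
    . . . . . . . .

Answer: 3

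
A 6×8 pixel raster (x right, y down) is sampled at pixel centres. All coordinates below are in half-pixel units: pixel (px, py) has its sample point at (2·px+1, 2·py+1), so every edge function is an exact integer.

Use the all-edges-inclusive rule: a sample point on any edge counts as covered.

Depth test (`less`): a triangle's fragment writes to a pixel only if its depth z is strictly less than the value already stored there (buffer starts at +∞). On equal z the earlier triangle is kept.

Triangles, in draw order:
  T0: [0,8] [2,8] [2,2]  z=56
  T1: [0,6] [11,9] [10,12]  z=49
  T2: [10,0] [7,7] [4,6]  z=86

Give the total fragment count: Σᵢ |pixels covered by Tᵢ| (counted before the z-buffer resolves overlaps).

T0:
  2·area = 12  (B↔C swapped to make it positive)
  edge (0, 8)→(2, 2): d=(2,-6) inclusive
  edge (2, 2)→(2, 8): d=(0,6) inclusive
  edge (2, 8)→(0, 8): d=(-2,0) inclusive
    (0,2)@(1, 5): e=[0,6,6] → █  [on edge]
    (1,2)@(3, 5): e=[12,-6,6] → ·
    (0,3)@(1, 7): e=[4,6,2] → █
    (1,3)@(3, 7): e=[16,-6,2] → ·
    (0,4)@(1, 9): e=[8,6,-2] → ·
  covered (2 px):
    · · · · · ·
    · · · · · ·
    █ · · · · ·
    █ · · · · ·
    · · · · · ·
    · · · · · ·
    · · · · · ·
    · · · · · ·
T1:
  2·area = 36
  edge (0, 6)→(11, 9): d=(11,3) inclusive
  edge (11, 9)→(10, 12): d=(-1,3) inclusive
  edge (10, 12)→(0, 6): d=(-10,-6) inclusive
    (1,3)@(3, 7): e=[2,26,8] → █
    (2,3)@(5, 7): e=[-4,20,20] → ·
    (1,4)@(3, 9): e=[24,24,-12] → ·
    (2,4)@(5, 9): e=[18,18,0] → █  [on edge]
    (3,4)@(7, 9): e=[12,12,12] → █
    (4,4)@(9, 9): e=[6,6,24] → █
    (5,4)@(11, 9): e=[0,0,36] → █  [on edge]
    (2,5)@(5, 11): e=[40,16,-20] → ·
    (3,5)@(7, 11): e=[34,10,-8] → ·
    (4,5)@(9, 11): e=[28,4,4] → █
    (5,5)@(11, 11): e=[22,-2,16] → ·
    (4,6)@(9, 13): e=[50,2,-16] → ·
    (4,7)@(9, 15): e=[72,0,-36] → ·  [on edge]
  covered (6 px):
    · · · · · ·
    · · · · · ·
    · · · · · ·
    · █ · · · ·
    · · █ █ █ █
    · · · · █ ·
    · · · · · ·
    · · · · · ·
T2:
  2·area = 24
  edge (10, 0)→(7, 7): d=(-3,7) inclusive
  edge (7, 7)→(4, 6): d=(-3,-1) inclusive
  edge (4, 6)→(10, 0): d=(6,-6) inclusive
    (4,0)@(9, 1): e=[4,20,0] → █  [on edge]
    (5,0)@(11, 1): e=[-10,22,12] → ·
    (3,1)@(7, 3): e=[12,12,0] → █  [on edge]
    (4,1)@(9, 3): e=[-2,14,12] → ·
    (0,2)@(1, 5): e=[48,0,-24] → ·  [on edge]
    (2,2)@(5, 5): e=[20,4,0] → █  [on edge]
    (4,2)@(9, 5): e=[-8,8,24] → ·
    (1,3)@(3, 7): e=[28,-4,0] → ·  [on edge]
    (2,3)@(5, 7): e=[14,-2,12] → ·
    (3,3)@(7, 7): e=[0,0,24] → █  [on edge]
    (4,3)@(9, 7): e=[-14,2,36] → ·
    (0,4)@(1, 9): e=[36,-12,0] → ·  [on edge]
  covered (5 px):
    · · · · █ ·
    · · · █ · ·
    · · █ █ · ·
    · · · █ · ·
    · · · · · ·
    · · · · · ·
    · · · · · ·
    · · · · · ·

Answer: 13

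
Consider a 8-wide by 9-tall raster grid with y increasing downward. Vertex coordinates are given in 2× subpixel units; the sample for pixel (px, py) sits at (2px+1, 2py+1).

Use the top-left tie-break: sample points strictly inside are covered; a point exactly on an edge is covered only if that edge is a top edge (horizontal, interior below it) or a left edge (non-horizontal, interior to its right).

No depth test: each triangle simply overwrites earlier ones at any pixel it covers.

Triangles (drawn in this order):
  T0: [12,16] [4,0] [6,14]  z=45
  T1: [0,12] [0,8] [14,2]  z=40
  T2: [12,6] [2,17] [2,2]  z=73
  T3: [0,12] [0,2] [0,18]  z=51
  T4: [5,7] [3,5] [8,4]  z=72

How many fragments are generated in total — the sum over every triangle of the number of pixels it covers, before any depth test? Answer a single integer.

T0:
  2·area = 80  (B↔C swapped to make it positive)
  edge (12, 16)→(6, 14): d=(-6,-2) top-left  bias=+0
  edge (6, 14)→(4, 0): d=(-2,-14) top-left  bias=+0
  edge (4, 0)→(12, 16): d=(8,16) right/bottom  bias=-1
    (2,1)@(5, 3): e=[64,8,8] → #
    (3,1)@(7, 3): e=[68,36,-24] → ·
    (2,2)@(5, 5): e=[52,4,24] → #
    (3,2)@(7, 5): e=[56,32,-8] → ·
    (2,3)@(5, 7): e=[40,0,40] → #  [on edge]
    (3,3)@(7, 7): e=[44,28,8] → #
    (4,3)@(9, 7): e=[48,56,-24] → ·
    (2,4)@(5, 9): e=[28,-4,56] → ·
    (3,4)@(7, 9): e=[32,24,24] → #
    (4,4)@(9, 9): e=[36,52,-8] → ·
    (3,5)@(7, 11): e=[20,20,40] → #
    (4,5)@(9, 11): e=[24,48,8] → #
    (1,6)@(3, 13): e=[0,-40,120] → ·  [on edge]
    (4,7)@(9, 15): e=[0,40,40] → #  [on edge]
    (7,8)@(15, 17): e=[0,120,-40] → ·  [on edge]
  covered (11 px):
    · · · · · · · ·
    · · # · · · · ·
    · · # · · · · ·
    · · # # · · · ·
    · · · # · · · ·
    · · · # # · · ·
    · · · # # · · ·
    · · · · # # · ·
    · · · · · · · ·
T1:
  2·area = 56
  edge (0, 12)→(0, 8): d=(0,-4) top-left  bias=+0
  edge (0, 8)→(14, 2): d=(14,-6) top-left  bias=+0
  edge (14, 2)→(0, 12): d=(-14,10) right/bottom  bias=-1
    (3,2)@(7, 5): e=[28,0,28] → #  [on edge]
    (4,2)@(9, 5): e=[36,12,8] → #
    (5,2)@(11, 5): e=[44,24,-12] → ·
    (1,3)@(3, 7): e=[12,4,40] → #
    (2,3)@(5, 7): e=[20,16,20] → #
    (3,3)@(7, 7): e=[28,28,0] → ·  [on edge]
    (4,3)@(9, 7): e=[36,40,-20] → ·
    (0,4)@(1, 9): e=[4,20,32] → #
    (2,4)@(5, 9): e=[20,44,-8] → ·
    (0,5)@(1, 11): e=[4,48,4] → #
    (1,5)@(3, 11): e=[12,60,-16] → ·
    (0,6)@(1, 13): e=[4,76,-24] → ·
  covered (7 px):
    · · · · · · · ·
    · · · · · · · ·
    · · · # # · · ·
    · # # · · · · ·
    # # · · · · · ·
    # · · · · · · ·
    · · · · · · · ·
    · · · · · · · ·
    · · · · · · · ·
T2:
  2·area = 150
  edge (12, 6)→(2, 17): d=(-10,11) right/bottom  bias=-1
  edge (2, 17)→(2, 2): d=(0,-15) top-left  bias=+0
  edge (2, 2)→(12, 6): d=(10,4) right/bottom  bias=-1
    (1,1)@(3, 3): e=[129,15,6] → #
    (2,1)@(5, 3): e=[107,45,-2] → ·
    (1,2)@(3, 5): e=[109,15,26] → #
    (2,2)@(5, 5): e=[87,45,18] → #
    (3,2)@(7, 5): e=[65,75,10] → #
    (4,2)@(9, 5): e=[43,105,2] → #
    (5,2)@(11, 5): e=[21,135,-6] → ·
    (1,3)@(3, 7): e=[89,15,46] → #
    (5,3)@(11, 7): e=[1,135,14] → #
    (6,3)@(13, 7): e=[-21,165,6] → ·
    (1,4)@(3, 9): e=[69,15,66] → #
    (5,4)@(11, 9): e=[-19,135,34] → ·
  covered (20 px):
    · · · · · · · ·
    · # · · · · · ·
    · # # # # · · ·
    · # # # # # · ·
    · # # # # · · ·
    · # # # · · · ·
    · # # · · · · ·
    · # · · · · · ·
    · · · · · · · ·
T3:
  degenerate (2·area = 0) — covers nothing
T4:
  2·area = 12
  edge (5, 7)→(3, 5): d=(-2,-2) top-left  bias=+0
  edge (3, 5)→(8, 4): d=(5,-1) top-left  bias=+0
  edge (8, 4)→(5, 7): d=(-3,3) right/bottom  bias=-1
    (5,0)@(11, 1): e=[24,-12,0] → ·  [on edge]
    (0,1)@(1, 3): e=[0,-12,24] → ·  [on edge]
    (4,1)@(9, 3): e=[16,-4,0] → ·  [on edge]
    (6,1)@(13, 3): e=[24,0,-12] → ·  [on edge]
    (1,2)@(3, 5): e=[0,0,12] → #  [on edge]
    (2,2)@(5, 5): e=[4,2,6] → #
    (3,2)@(7, 5): e=[8,4,0] → ·  [on edge]
    (1,3)@(3, 7): e=[-4,10,6] → ·
    (2,3)@(5, 7): e=[0,12,0] → ·  [on edge]
    (1,4)@(3, 9): e=[-8,20,0] → ·  [on edge]
    (3,4)@(7, 9): e=[0,24,-12] → ·  [on edge]
    (0,5)@(1, 11): e=[-16,28,0] → ·  [on edge]
    (4,5)@(9, 11): e=[0,36,-24] → ·  [on edge]
    (5,6)@(11, 13): e=[0,48,-36] → ·  [on edge]
    (6,7)@(13, 15): e=[0,60,-48] → ·  [on edge]
    (7,8)@(15, 17): e=[0,72,-60] → ·  [on edge]
  covered (2 px):
    · · · · · · · ·
    · · · · · · · ·
    · # # · · · · ·
    · · · · · · · ·
    · · · · · · · ·
    · · · · · · · ·
    · · · · · · · ·
    · · · · · · · ·
    · · · · · · · ·

Result: 40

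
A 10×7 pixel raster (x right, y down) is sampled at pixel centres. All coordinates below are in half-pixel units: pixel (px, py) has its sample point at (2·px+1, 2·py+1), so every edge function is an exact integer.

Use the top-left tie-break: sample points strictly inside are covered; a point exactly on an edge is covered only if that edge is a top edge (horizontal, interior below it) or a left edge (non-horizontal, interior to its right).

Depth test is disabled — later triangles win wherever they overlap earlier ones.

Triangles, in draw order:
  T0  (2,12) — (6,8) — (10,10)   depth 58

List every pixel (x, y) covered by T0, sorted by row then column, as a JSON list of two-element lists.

T0:
  2·area = 24
  edge (2, 12)→(6, 8): d=(4,-4) top-left  bias=+0
  edge (6, 8)→(10, 10): d=(4,2) right/bottom  bias=-1
  edge (10, 10)→(2, 12): d=(-8,2) right/bottom  bias=-1
    (6,0)@(13, 1): e=[0,-42,66] → .  [on edge]
    (5,1)@(11, 3): e=[0,-30,54] → .  [on edge]
    (4,2)@(9, 5): e=[0,-18,42] → .  [on edge]
    (3,3)@(7, 7): e=[0,-6,30] → .  [on edge]
    (2,4)@(5, 9): e=[0,6,18] → X  [on edge]
    (3,4)@(7, 9): e=[8,2,14] → X
    (4,4)@(9, 9): e=[16,-2,10] → .
    (1,5)@(3, 11): e=[0,18,6] → X  [on edge]
    (3,5)@(7, 11): e=[16,10,-2] → .
    (0,6)@(1, 13): e=[0,30,-6] → .  [on edge]
    (1,6)@(3, 13): e=[8,26,-10] → .
    (2,6)@(5, 13): e=[16,22,-14] → .
  covered (4 px):
    . . . . . . . . . .
    . . . . . . . . . .
    . . . . . . . . . .
    . . . . . . . . . .
    . . X X . . . . . .
    . X X . . . . . . .
    . . . . . . . . . .

Final: [[2,4],[3,4],[1,5],[2,5]]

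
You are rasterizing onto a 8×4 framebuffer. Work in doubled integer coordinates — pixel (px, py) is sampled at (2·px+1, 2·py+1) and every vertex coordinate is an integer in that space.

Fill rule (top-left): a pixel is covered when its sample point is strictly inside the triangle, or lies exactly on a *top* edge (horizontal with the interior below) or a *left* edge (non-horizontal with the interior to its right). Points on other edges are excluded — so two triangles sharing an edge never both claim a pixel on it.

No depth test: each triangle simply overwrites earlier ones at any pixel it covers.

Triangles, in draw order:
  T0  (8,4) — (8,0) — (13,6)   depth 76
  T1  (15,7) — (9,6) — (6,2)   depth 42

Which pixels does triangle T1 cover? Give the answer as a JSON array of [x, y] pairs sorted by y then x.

T0:
  2·area = 20
  edge (8, 4)→(8, 0): d=(0,-4) top-left  bias=+0
  edge (8, 0)→(13, 6): d=(5,6) right/bottom  bias=-1
  edge (13, 6)→(8, 4): d=(-5,-2) top-left  bias=+0
    (4,1)@(9, 3): e=[4,9,7] → #
    (5,1)@(11, 3): e=[12,-3,11] → ·
    (4,2)@(9, 5): e=[4,19,-3] → ·
    (5,2)@(11, 5): e=[12,7,1] → #
    (6,2)@(13, 5): e=[20,-5,5] → ·
    (5,3)@(11, 7): e=[12,17,-9] → ·
  covered (2 px):
    · · · · · · · ·
    · · · · # · · ·
    · · · · · # · ·
    · · · · · · · ·
T1:
  2·area = 21
  edge (15, 7)→(9, 6): d=(-6,-1) top-left  bias=+0
  edge (9, 6)→(6, 2): d=(-3,-4) top-left  bias=+0
  edge (6, 2)→(15, 7): d=(9,5) right/bottom  bias=-1
    (3,1)@(7, 3): e=[16,1,4] → #
    (4,1)@(9, 3): e=[18,9,-6] → ·
    (1,2)@(3, 5): e=[0,-21,42] → ·  [on edge]
    (3,2)@(7, 5): e=[4,-5,22] → ·
    (4,2)@(9, 5): e=[6,3,12] → #
    (5,2)@(11, 5): e=[8,11,2] → #
    (6,2)@(13, 5): e=[10,19,-8] → ·
    (4,3)@(9, 7): e=[-6,-3,30] → ·
    (5,3)@(11, 7): e=[-4,5,20] → ·
    (7,3)@(15, 7): e=[0,21,0] → ·  [on edge]
  covered (3 px):
    · · · · · · · ·
    · · · # · · · ·
    · · · · # # · ·
    · · · · · · · ·

Final: [[3,1],[4,2],[5,2]]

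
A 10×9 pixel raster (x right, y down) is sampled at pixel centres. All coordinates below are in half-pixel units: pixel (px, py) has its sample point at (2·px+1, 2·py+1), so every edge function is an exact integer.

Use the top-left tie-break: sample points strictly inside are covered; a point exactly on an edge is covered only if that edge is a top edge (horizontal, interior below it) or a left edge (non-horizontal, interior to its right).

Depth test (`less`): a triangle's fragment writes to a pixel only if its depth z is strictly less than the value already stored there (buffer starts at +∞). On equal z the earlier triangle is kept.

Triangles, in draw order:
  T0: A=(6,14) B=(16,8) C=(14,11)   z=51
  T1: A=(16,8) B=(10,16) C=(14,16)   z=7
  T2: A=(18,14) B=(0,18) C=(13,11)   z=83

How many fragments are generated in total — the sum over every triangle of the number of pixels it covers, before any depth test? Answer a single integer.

T0:
  2·area = 18
  edge (6, 14)→(16, 8): d=(10,-6) top-left  bias=+0
  edge (16, 8)→(14, 11): d=(-2,3) right/bottom  bias=-1
  edge (14, 11)→(6, 14): d=(-8,3) right/bottom  bias=-1
    (7,4)@(15, 9): e=[4,1,13] → █
    (8,4)@(17, 9): e=[16,-5,7] → ·
    (5,5)@(11, 11): e=[0,9,9] → █  [on edge]
    (6,5)@(13, 11): e=[12,3,3] → █
    (7,5)@(15, 11): e=[24,-3,-3] → ·
    (5,6)@(11, 13): e=[20,5,-7] → ·
    (6,6)@(13, 13): e=[32,-1,-13] → ·
    (0,8)@(1, 17): e=[0,27,-9] → ·  [on edge]
  covered (3 px):
    · · · · · · · · · ·
    · · · · · · · · · ·
    · · · · · · · · · ·
    · · · · · · · · · ·
    · · · · · · · █ · ·
    · · · · · █ █ · · ·
    · · · · · · · · · ·
    · · · · · · · · · ·
    · · · · · · · · · ·
T1:
  2·area = 32  (B↔C swapped to make it positive)
  edge (16, 8)→(14, 16): d=(-2,8) right/bottom  bias=-1
  edge (14, 16)→(10, 16): d=(-4,0) right/bottom  bias=-1
  edge (10, 16)→(16, 8): d=(6,-8) top-left  bias=+0
    (7,5)@(15, 11): e=[2,20,10] → █
    (8,5)@(17, 11): e=[-14,20,26] → ·
    (6,6)@(13, 13): e=[14,12,6] → █
    (7,6)@(15, 13): e=[-2,12,22] → ·
    (5,7)@(11, 15): e=[26,4,2] → █
    (7,7)@(15, 15): e=[-6,4,34] → ·
    (5,8)@(11, 17): e=[22,-4,14] → ·
    (6,8)@(13, 17): e=[6,-4,30] → ·
  covered (4 px):
    · · · · · · · · · ·
    · · · · · · · · · ·
    · · · · · · · · · ·
    · · · · · · · · · ·
    · · · · · · · · · ·
    · · · · · · · █ · ·
    · · · · · · █ · · ·
    · · · · · █ █ · · ·
    · · · · · · · · · ·
T2:
  2·area = 74
  edge (18, 14)→(0, 18): d=(-18,4) right/bottom  bias=-1
  edge (0, 18)→(13, 11): d=(13,-7) top-left  bias=+0
  edge (13, 11)→(18, 14): d=(5,3) right/bottom  bias=-1
    (1,2)@(3, 5): e=[222,-148,0] → ·  [on edge]
    (6,5)@(13, 11): e=[74,0,0] → ·  [on edge]
    (5,6)@(11, 13): e=[46,12,16] → █
    (6,6)@(13, 13): e=[38,26,10] → █
    (7,6)@(15, 13): e=[30,40,4] → █
    (8,6)@(17, 13): e=[22,54,-2] → ·
    (3,7)@(7, 15): e=[26,10,38] → █
    (4,7)@(9, 15): e=[18,24,32] → █
    (7,7)@(15, 15): e=[-6,66,14] → ·
    (1,8)@(3, 17): e=[6,8,60] → █
    (2,8)@(5, 17): e=[-2,22,54] → ·
    (3,8)@(7, 17): e=[-10,36,48] → ·
  covered (8 px):
    · · · · · · · · · ·
    · · · · · · · · · ·
    · · · · · · · · · ·
    · · · · · · · · · ·
    · · · · · · · · · ·
    · · · · · · · · · ·
    · · · · · █ █ █ · ·
    · · · █ █ █ █ · · ·
    · █ · · · · · · · ·

Final: 15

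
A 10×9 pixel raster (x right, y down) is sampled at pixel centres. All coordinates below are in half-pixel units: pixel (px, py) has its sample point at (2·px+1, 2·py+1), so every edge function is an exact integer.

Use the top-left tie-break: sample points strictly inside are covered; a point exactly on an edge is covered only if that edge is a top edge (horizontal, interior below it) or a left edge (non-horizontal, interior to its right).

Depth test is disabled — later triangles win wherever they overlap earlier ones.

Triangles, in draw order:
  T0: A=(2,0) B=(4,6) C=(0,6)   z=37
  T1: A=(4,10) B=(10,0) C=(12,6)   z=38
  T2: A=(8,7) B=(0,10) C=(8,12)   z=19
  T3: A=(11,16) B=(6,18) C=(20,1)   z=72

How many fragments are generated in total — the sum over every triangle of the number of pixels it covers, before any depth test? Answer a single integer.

T0:
  2·area = 24
  edge (2, 0)→(4, 6): d=(2,6) right/bottom  bias=-1
  edge (4, 6)→(0, 6): d=(-4,0) right/bottom  bias=-1
  edge (0, 6)→(2, 0): d=(2,-6) top-left  bias=+0
    (0,1)@(1, 3): e=[12,12,0] → █  [on edge]
    (1,1)@(3, 3): e=[0,12,12] → ·  [on edge]
    (0,2)@(1, 5): e=[16,4,4] → █
    (1,2)@(3, 5): e=[4,4,16] → █
    (2,2)@(5, 5): e=[-8,4,28] → ·
    (0,3)@(1, 7): e=[20,-4,8] → ·
    (1,3)@(3, 7): e=[8,-4,20] → ·
    (2,4)@(5, 9): e=[0,-12,36] → ·  [on edge]
    (3,7)@(7, 15): e=[0,-36,60] → ·  [on edge]
  covered (3 px):
    · · · · · · · · · ·
    █ · · · · · · · · ·
    █ █ · · · · · · · ·
    · · · · · · · · · ·
    · · · · · · · · · ·
    · · · · · · · · · ·
    · · · · · · · · · ·
    · · · · · · · · · ·
    · · · · · · · · · ·
T1:
  2·area = 56
  edge (4, 10)→(10, 0): d=(6,-10) top-left  bias=+0
  edge (10, 0)→(12, 6): d=(2,6) right/bottom  bias=-1
  edge (12, 6)→(4, 10): d=(-8,4) right/bottom  bias=-1
    (4,1)@(9, 3): e=[8,12,36] → █
    (5,1)@(11, 3): e=[28,0,28] → ·  [on edge]
    (3,2)@(7, 5): e=[0,28,28] → █  [on edge]
    (5,2)@(11, 5): e=[40,4,12] → █
    (6,2)@(13, 5): e=[60,-8,4] → ·
    (3,3)@(7, 7): e=[12,32,12] → █
    (5,3)@(11, 7): e=[52,8,-4] → ·
    (2,4)@(5, 9): e=[4,48,4] → █
    (3,4)@(7, 9): e=[24,36,-4] → ·
    (4,4)@(9, 9): e=[44,24,-12] → ·
    (6,4)@(13, 9): e=[84,0,-28] → ·  [on edge]
    (2,5)@(5, 11): e=[16,52,-12] → ·
    (0,7)@(1, 15): e=[0,84,-28] → ·  [on edge]
    (7,7)@(15, 15): e=[140,0,-84] → ·  [on edge]
  covered (7 px):
    · · · · · · · · · ·
    · · · · █ · · · · ·
    · · · █ █ █ · · · ·
    · · · █ █ · · · · ·
    · · █ · · · · · · ·
    · · · · · · · · · ·
    · · · · · · · · · ·
    · · · · · · · · · ·
    · · · · · · · · · ·
T2:
  2·area = 40  (B↔C swapped to make it positive)
  edge (8, 7)→(8, 12): d=(0,5) right/bottom  bias=-1
  edge (8, 12)→(0, 10): d=(-8,-2) top-left  bias=+0
  edge (0, 10)→(8, 7): d=(8,-3) top-left  bias=+0
    (1,4)@(3, 9): e=[25,14,1] → █
    (2,4)@(5, 9): e=[15,18,7] → █
    (3,4)@(7, 9): e=[5,22,13] → █
    (4,4)@(9, 9): e=[-5,26,19] → ·
    (1,5)@(3, 11): e=[25,-2,17] → ·
    (2,5)@(5, 11): e=[15,2,23] → █
    (4,5)@(9, 11): e=[-5,10,35] → ·
    (2,6)@(5, 13): e=[15,-14,39] → ·
    (3,6)@(7, 13): e=[5,-10,45] → ·
  covered (5 px):
    · · · · · · · · · ·
    · · · · · · · · · ·
    · · · · · · · · · ·
    · · · · · · · · · ·
    · █ █ █ · · · · · ·
    · · █ █ · · · · · ·
    · · · · · · · · · ·
    · · · · · · · · · ·
    · · · · · · · · · ·
T3:
  2·area = 57
  edge (11, 16)→(6, 18): d=(-5,2) right/bottom  bias=-1
  edge (6, 18)→(20, 1): d=(14,-17) top-left  bias=+0
  edge (20, 1)→(11, 16): d=(-9,15) right/bottom  bias=-1
    (8,2)@(17, 5): e=[43,5,9] → █
    (9,2)@(19, 5): e=[39,39,-21] → ·
    (8,3)@(17, 7): e=[33,33,-9] → ·
    (7,4)@(15, 9): e=[27,27,3] → █
    (8,4)@(17, 9): e=[23,61,-27] → ·
    (6,5)@(13, 11): e=[21,21,15] → █
    (7,5)@(15, 11): e=[17,55,-15] → ·
    (5,6)@(11, 13): e=[15,15,27] → █
    (6,6)@(13, 13): e=[11,49,-3] → ·
    (4,7)@(9, 15): e=[9,9,39] → █
    (6,7)@(13, 15): e=[1,77,-21] → ·
    (3,8)@(7, 17): e=[3,3,51] → █
  covered (7 px):
    · · · · · · · · · ·
    · · · · · · · · · ·
    · · · · · · · · █ ·
    · · · · · · · · · ·
    · · · · · · · █ · ·
    · · · · · · █ · · ·
    · · · · · █ · · · ·
    · · · · █ █ · · · ·
    · · · █ · · · · · ·

Final: 22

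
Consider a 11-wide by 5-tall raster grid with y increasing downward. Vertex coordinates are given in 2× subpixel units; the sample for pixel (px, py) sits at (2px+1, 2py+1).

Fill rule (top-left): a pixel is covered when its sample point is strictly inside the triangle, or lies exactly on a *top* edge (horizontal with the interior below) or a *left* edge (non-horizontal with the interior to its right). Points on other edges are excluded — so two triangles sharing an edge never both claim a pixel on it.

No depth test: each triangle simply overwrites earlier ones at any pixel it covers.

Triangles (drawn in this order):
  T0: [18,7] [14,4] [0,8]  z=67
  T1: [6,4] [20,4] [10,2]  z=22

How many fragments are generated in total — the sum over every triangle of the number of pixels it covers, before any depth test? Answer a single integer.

T0:
  2·area = 58  (B↔C swapped to make it positive)
  edge (18, 7)→(0, 8): d=(-18,1) right/bottom  bias=-1
  edge (0, 8)→(14, 4): d=(14,-4) top-left  bias=+0
  edge (14, 4)→(18, 7): d=(4,3) right/bottom  bias=-1
    (5,2)@(11, 5): e=[43,2,13] → #
    (6,2)@(13, 5): e=[41,10,7] → #
    (7,2)@(15, 5): e=[39,18,1] → #
    (8,2)@(17, 5): e=[37,26,-5] → ·
    (2,3)@(5, 7): e=[13,6,39] → #
    (3,3)@(7, 7): e=[11,14,33] → #
    (4,3)@(9, 7): e=[9,22,27] → #
    (8,3)@(17, 7): e=[1,54,3] → #
    (9,3)@(19, 7): e=[-1,62,-3] → ·
    (2,4)@(5, 9): e=[-23,34,47] → ·
    (3,4)@(7, 9): e=[-25,42,41] → ·
    (4,4)@(9, 9): e=[-27,50,35] → ·
  covered (10 px):
    · · · · · · · · · · ·
    · · · · · · · · · · ·
    · · · · · # # # · · ·
    · · # # # # # # # · ·
    · · · · · · · · · · ·
T1:
  2·area = 28  (B↔C swapped to make it positive)
  edge (6, 4)→(10, 2): d=(4,-2) top-left  bias=+0
  edge (10, 2)→(20, 4): d=(10,2) right/bottom  bias=-1
  edge (20, 4)→(6, 4): d=(-14,0) right/bottom  bias=-1
    (2,0)@(5, 1): e=[-14,0,42] → ·  [on edge]
    (4,1)@(9, 3): e=[2,12,14] → #
    (5,1)@(11, 3): e=[6,8,14] → #
    (6,1)@(13, 3): e=[10,4,14] → #
    (7,1)@(15, 3): e=[14,0,14] → ·  [on edge]
    (4,2)@(9, 5): e=[10,32,-14] → ·
    (5,2)@(11, 5): e=[14,28,-14] → ·
    (6,2)@(13, 5): e=[18,24,-14] → ·
  covered (3 px):
    · · · · · · · · · · ·
    · · · · # # # · · · ·
    · · · · · · · · · · ·
    · · · · · · · · · · ·
    · · · · · · · · · · ·

Final: 13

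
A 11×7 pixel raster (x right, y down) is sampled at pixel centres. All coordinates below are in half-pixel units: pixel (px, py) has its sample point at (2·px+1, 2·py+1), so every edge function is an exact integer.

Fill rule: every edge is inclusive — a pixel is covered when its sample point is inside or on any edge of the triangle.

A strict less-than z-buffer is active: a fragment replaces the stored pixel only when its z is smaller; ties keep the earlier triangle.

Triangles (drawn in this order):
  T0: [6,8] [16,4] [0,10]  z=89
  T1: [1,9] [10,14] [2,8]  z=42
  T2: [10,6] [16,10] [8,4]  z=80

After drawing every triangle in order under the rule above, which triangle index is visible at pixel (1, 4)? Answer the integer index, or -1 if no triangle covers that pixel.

T0:
  2·area = 4  (B↔C swapped to make it positive)
  edge (6, 8)→(0, 10): d=(-6,2) inclusive
  edge (0, 10)→(16, 4): d=(16,-6) inclusive
  edge (16, 4)→(6, 8): d=(-10,4) inclusive
    (10,1)@(21, 3): e=[0,14,-10] → .  [on edge]
    (7,2)@(15, 5): e=[0,10,-6] → .  [on edge]
    (4,3)@(9, 7): e=[0,6,-2] → .  [on edge]
    (1,4)@(3, 9): e=[0,2,2] → X  [on edge]
    (2,4)@(5, 9): e=[-4,14,-6] → .
    (1,5)@(3, 11): e=[-12,34,-18] → .
  covered (1 px):
    . . . . . . . . . . .
    . . . . . . . . . . .
    . . . . . . . . . . .
    . . . . . . . . . . .
    . X . . . . . . . . .
    . . . . . . . . . . .
    . . . . . . . . . . .
T1:
  2·area = 14  (B↔C swapped to make it positive)
  edge (1, 9)→(2, 8): d=(1,-1) inclusive
  edge (2, 8)→(10, 14): d=(8,6) inclusive
  edge (10, 14)→(1, 9): d=(-9,-5) inclusive
    (4,0)@(9, 1): e=[0,-98,112] → .  [on edge]
    (3,1)@(7, 3): e=[0,-70,84] → .  [on edge]
    (2,2)@(5, 5): e=[0,-42,56] → .  [on edge]
    (1,3)@(3, 7): e=[0,-14,28] → .  [on edge]
    (0,4)@(1, 9): e=[0,14,0] → X  [on edge]
    (1,4)@(3, 9): e=[2,2,10] → X
    (2,4)@(5, 9): e=[4,-10,20] → .
    (0,5)@(1, 11): e=[2,30,-18] → .
    (1,5)@(3, 11): e=[4,18,-8] → .
    (2,5)@(5, 11): e=[6,6,2] → X
    (3,5)@(7, 11): e=[8,-6,12] → .
    (2,6)@(5, 13): e=[8,22,-16] → .
  covered (3 px):
    . . . . . . . . . . .
    . . . . . . . . . . .
    . . . . . . . . . . .
    . . . . . . . . . . .
    X X . . . . . . . . .
    . . X . . . . . . . .
    . . . . . . . . . . .
T2:
  2·area = 4  (B↔C swapped to make it positive)
  edge (10, 6)→(8, 4): d=(-2,-2) inclusive
  edge (8, 4)→(16, 10): d=(8,6) inclusive
  edge (16, 10)→(10, 6): d=(-6,-4) inclusive
    (2,0)@(5, 1): e=[0,-6,10] → .  [on edge]
    (3,1)@(7, 3): e=[0,-2,6] → .  [on edge]
    (4,2)@(9, 5): e=[0,2,2] → X  [on edge]
    (5,2)@(11, 5): e=[4,-10,10] → .
    (4,3)@(9, 7): e=[-4,18,-10] → .
    (5,3)@(11, 7): e=[0,6,-2] → .  [on edge]
    (6,4)@(13, 9): e=[0,10,-6] → .  [on edge]
    (7,5)@(15, 11): e=[0,14,-10] → .  [on edge]
    (8,6)@(17, 13): e=[0,18,-14] → .  [on edge]
  covered (1 px):
    . . . . . . . . . . .
    . . . . . . . . . . .
    . . . . X . . . . . .
    . . . . . . . . . . .
    . . . . . . . . . . .
    . . . . . . . . . . .
    . . . . . . . . . . .

Z-buffer (winner per pixel, '.' = empty):
  . . . . . . . . . . .
  . . . . . . . . . . .
  . . . . 2 . . . . . .
  . . . . . . . . . . .
  1 1 . . . . . . . . .
  . . 1 . . . . . . . .
  . . . . . . . . . . .

Answer: 1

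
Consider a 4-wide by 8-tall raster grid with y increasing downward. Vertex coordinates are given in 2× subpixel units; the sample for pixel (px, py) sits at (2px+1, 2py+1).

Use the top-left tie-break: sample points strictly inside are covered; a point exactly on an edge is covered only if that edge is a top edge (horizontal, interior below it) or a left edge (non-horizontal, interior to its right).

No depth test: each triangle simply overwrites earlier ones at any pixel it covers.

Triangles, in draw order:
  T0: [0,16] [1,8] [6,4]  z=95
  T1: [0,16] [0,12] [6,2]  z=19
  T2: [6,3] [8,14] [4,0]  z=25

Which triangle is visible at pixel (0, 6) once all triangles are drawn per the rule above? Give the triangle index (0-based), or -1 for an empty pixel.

T0:
  2·area = 36
  edge (0, 16)→(1, 8): d=(1,-8) top-left  bias=+0
  edge (1, 8)→(6, 4): d=(5,-4) top-left  bias=+0
  edge (6, 4)→(0, 16): d=(-6,12) right/bottom  bias=-1
    (2,2)@(5, 5): e=[29,1,6] → █
    (3,2)@(7, 5): e=[45,9,-18] → ·
    (1,3)@(3, 7): e=[15,3,18] → █
    (2,3)@(5, 7): e=[31,11,-6] → ·
    (0,4)@(1, 9): e=[1,5,30] → █
    (2,4)@(5, 9): e=[33,21,-18] → ·
    (0,5)@(1, 11): e=[3,15,18] → █
    (1,5)@(3, 11): e=[19,23,-6] → ·
    (0,6)@(1, 13): e=[5,25,6] → █
    (1,6)@(3, 13): e=[21,33,-18] → ·
    (0,7)@(1, 15): e=[7,35,-6] → ·
  covered (6 px):
    · · · ·
    · · · ·
    · · █ ·
    · █ · ·
    █ █ · ·
    █ · · ·
    █ · · ·
    · · · ·
T1:
  2·area = 24
  edge (0, 16)→(0, 12): d=(0,-4) top-left  bias=+0
  edge (0, 12)→(6, 2): d=(6,-10) top-left  bias=+0
  edge (6, 2)→(0, 16): d=(-6,14) right/bottom  bias=-1
    (1,3)@(3, 7): e=[12,0,12] → █  [on edge]
    (2,3)@(5, 7): e=[20,20,-16] → ·
    (1,4)@(3, 9): e=[12,12,0] → ·  [on edge]
    (0,5)@(1, 11): e=[4,4,16] → █
    (1,5)@(3, 11): e=[12,24,-12] → ·
    (0,6)@(1, 13): e=[4,16,4] → █
    (1,6)@(3, 13): e=[12,36,-24] → ·
    (0,7)@(1, 15): e=[4,28,-8] → ·
  covered (3 px):
    · · · ·
    · · · ·
    · · · ·
    · █ · ·
    · · · ·
    █ · · ·
    █ · · ·
    · · · ·
T2:
  2·area = 16
  edge (6, 3)→(8, 14): d=(2,11) right/bottom  bias=-1
  edge (8, 14)→(4, 0): d=(-4,-14) top-left  bias=+0
  edge (4, 0)→(6, 3): d=(2,3) right/bottom  bias=-1
    (2,1)@(5, 3): e=[11,2,3] → █
    (3,1)@(7, 3): e=[-11,30,-3] → ·
    (2,2)@(5, 5): e=[15,-6,7] → ·
    (3,4)@(7, 9): e=[1,6,9] → █
    (3,5)@(7, 11): e=[5,-2,13] → ·
  covered (2 px):
    · · · ·
    · · █ ·
    · · · ·
    · · · ·
    · · · █
    · · · ·
    · · · ·
    · · · ·

Z-buffer (winner per pixel, '.' = empty):
  . . . .
  . . 2 .
  . . 0 .
  . 1 . .
  0 0 . 2
  1 . . .
  1 . . .
  . . . .

Final: 1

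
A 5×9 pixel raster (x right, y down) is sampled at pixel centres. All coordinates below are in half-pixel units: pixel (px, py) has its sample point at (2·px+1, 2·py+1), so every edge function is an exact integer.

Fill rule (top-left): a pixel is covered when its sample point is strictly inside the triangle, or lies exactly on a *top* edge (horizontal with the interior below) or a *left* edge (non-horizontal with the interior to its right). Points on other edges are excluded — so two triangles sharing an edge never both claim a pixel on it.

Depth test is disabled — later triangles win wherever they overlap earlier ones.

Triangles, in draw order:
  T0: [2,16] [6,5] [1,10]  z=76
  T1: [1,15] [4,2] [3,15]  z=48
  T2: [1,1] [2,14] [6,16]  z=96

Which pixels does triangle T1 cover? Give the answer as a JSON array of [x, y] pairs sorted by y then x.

T0:
  2·area = 35  (B↔C swapped to make it positive)
  edge (2, 16)→(1, 10): d=(-1,-6) top-left  bias=+0
  edge (1, 10)→(6, 5): d=(5,-5) top-left  bias=+0
  edge (6, 5)→(2, 16): d=(-4,11) right/bottom  bias=-1
    (2,3)@(5, 7): e=[27,5,3] → X
    (3,3)@(7, 7): e=[39,15,-19] → .
    (1,4)@(3, 9): e=[13,5,17] → X
    (2,4)@(5, 9): e=[25,15,-5] → .
    (1,5)@(3, 11): e=[11,15,9] → X
    (2,5)@(5, 11): e=[23,25,-13] → .
    (1,6)@(3, 13): e=[9,25,1] → X
    (2,6)@(5, 13): e=[21,35,-21] → .
    (1,7)@(3, 15): e=[7,35,-7] → .
  covered (4 px):
    . . . . .
    . . . . .
    . . . . .
    . . X . .
    . X . . .
    . X . . .
    . X . . .
    . . . . .
    . . . . .
T1:
  2·area = 26
  edge (1, 15)→(4, 2): d=(3,-13) top-left  bias=+0
  edge (4, 2)→(3, 15): d=(-1,13) right/bottom  bias=-1
  edge (3, 15)→(1, 15): d=(-2,0) right/bottom  bias=-1
    (1,3)@(3, 7): e=[2,8,16] → X
    (2,3)@(5, 7): e=[28,-18,16] → .
    (1,4)@(3, 9): e=[8,6,12] → X
    (2,4)@(5, 9): e=[34,-20,12] → .
    (1,5)@(3, 11): e=[14,4,8] → X
    (2,5)@(5, 11): e=[40,-22,8] → .
    (1,6)@(3, 13): e=[20,2,4] → X
    (2,6)@(5, 13): e=[46,-24,4] → .
    (0,7)@(1, 15): e=[0,26,0] → .  [on edge]
    (1,7)@(3, 15): e=[26,0,0] → .  [on edge]
    (2,7)@(5, 15): e=[52,-26,0] → .  [on edge]
    (3,7)@(7, 15): e=[78,-52,0] → .  [on edge]
    (4,7)@(9, 15): e=[104,-78,0] → .  [on edge]
  covered (4 px):
    . . . . .
    . . . . .
    . . . . .
    . X . . .
    . X . . .
    . X . . .
    . X . . .
    . . . . .
    . . . . .
T2:
  2·area = 50  (B↔C swapped to make it positive)
  edge (1, 1)→(6, 16): d=(5,15) right/bottom  bias=-1
  edge (6, 16)→(2, 14): d=(-4,-2) top-left  bias=+0
  edge (2, 14)→(1, 1): d=(-1,-13) top-left  bias=+0
    (0,0)@(1, 1): e=[0,50,0] → .  [on edge]
    (1,3)@(3, 7): e=[0,30,20] → .  [on edge]
    (1,4)@(3, 9): e=[10,22,18] → X
    (2,4)@(5, 9): e=[-20,26,44] → .
    (1,5)@(3, 11): e=[20,14,16] → X
    (2,5)@(5, 11): e=[-10,18,42] → .
    (1,6)@(3, 13): e=[30,6,14] → X
    (2,6)@(5, 13): e=[0,10,40] → .  [on edge]
    (1,7)@(3, 15): e=[40,-2,12] → .
    (2,7)@(5, 15): e=[10,2,38] → X
    (3,7)@(7, 15): e=[-20,6,64] → .
    (2,8)@(5, 17): e=[20,-6,36] → .
  covered (4 px):
    . . . . .
    . . . . .
    . . . . .
    . . . . .
    . X . . .
    . X . . .
    . X . . .
    . . X . .
    . . . . .

Answer: [[1,3],[1,4],[1,5],[1,6]]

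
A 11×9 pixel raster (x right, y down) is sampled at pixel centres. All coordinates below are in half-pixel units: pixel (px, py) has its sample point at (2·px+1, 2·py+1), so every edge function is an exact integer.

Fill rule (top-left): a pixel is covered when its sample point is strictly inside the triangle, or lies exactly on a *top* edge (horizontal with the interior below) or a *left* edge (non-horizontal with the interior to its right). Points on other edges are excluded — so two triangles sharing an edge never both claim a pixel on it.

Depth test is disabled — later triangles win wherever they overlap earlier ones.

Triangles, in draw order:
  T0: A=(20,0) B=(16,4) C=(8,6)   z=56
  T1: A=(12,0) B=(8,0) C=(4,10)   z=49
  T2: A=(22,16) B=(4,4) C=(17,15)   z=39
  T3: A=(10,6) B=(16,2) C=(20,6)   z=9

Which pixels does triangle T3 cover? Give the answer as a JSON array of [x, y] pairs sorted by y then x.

T0:
  2·area = 24
  edge (20, 0)→(16, 4): d=(-4,4) right/bottom  bias=-1
  edge (16, 4)→(8, 6): d=(-8,2) right/bottom  bias=-1
  edge (8, 6)→(20, 0): d=(12,-6) top-left  bias=+0
    (9,0)@(19, 1): e=[0,18,6] → ·  [on edge]
    (7,1)@(15, 3): e=[8,10,6] → █
    (8,1)@(17, 3): e=[0,6,18] → ·  [on edge]
    (5,2)@(11, 5): e=[16,2,6] → █
    (6,2)@(13, 5): e=[8,-2,18] → ·
    (7,2)@(15, 5): e=[0,-6,30] → ·  [on edge]
    (5,3)@(11, 7): e=[8,-14,30] → ·
    (6,3)@(13, 7): e=[0,-18,42] → ·  [on edge]
    (5,4)@(11, 9): e=[0,-30,54] → ·  [on edge]
    (4,5)@(9, 11): e=[0,-42,66] → ·  [on edge]
    (3,6)@(7, 13): e=[0,-54,78] → ·  [on edge]
    (2,7)@(5, 15): e=[0,-66,90] → ·  [on edge]
    (1,8)@(3, 17): e=[0,-78,102] → ·  [on edge]
  covered (2 px):
    · · · · · · · · · · ·
    · · · · · · · █ · · ·
    · · · · · █ · · · · ·
    · · · · · · · · · · ·
    · · · · · · · · · · ·
    · · · · · · · · · · ·
    · · · · · · · · · · ·
    · · · · · · · · · · ·
    · · · · · · · · · · ·
T1:
  2·area = 40  (B↔C swapped to make it positive)
  edge (12, 0)→(4, 10): d=(-8,10) right/bottom  bias=-1
  edge (4, 10)→(8, 0): d=(4,-10) top-left  bias=+0
  edge (8, 0)→(12, 0): d=(4,0) top-left  bias=+0
    (4,0)@(9, 1): e=[22,14,4] → █
    (5,0)@(11, 1): e=[2,34,4] → █
    (6,0)@(13, 1): e=[-18,54,4] → ·
    (3,1)@(7, 3): e=[26,2,12] → █
    (5,1)@(11, 3): e=[-14,42,12] → ·
    (3,2)@(7, 5): e=[10,10,20] → █
    (4,2)@(9, 5): e=[-10,30,20] → ·
    (3,3)@(7, 7): e=[-6,18,28] → ·
  covered (5 px):
    · · · · █ █ · · · · ·
    · · · █ █ · · · · · ·
    · · · █ · · · · · · ·
    · · · · · · · · · · ·
    · · · · · · · · · · ·
    · · · · · · · · · · ·
    · · · · · · · · · · ·
    · · · · · · · · · · ·
    · · · · · · · · · · ·
T2:
  2·area = 42  (B↔C swapped to make it positive)
  edge (22, 16)→(17, 15): d=(-5,-1) top-left  bias=+0
  edge (17, 15)→(4, 4): d=(-13,-11) top-left  bias=+0
  edge (4, 4)→(22, 16): d=(18,12) right/bottom  bias=-1
    (5,4)@(11, 9): e=[24,12,6] → █
    (6,4)@(13, 9): e=[26,34,-18] → ·
    (5,5)@(11, 11): e=[14,-14,42] → ·
    (6,5)@(13, 11): e=[16,8,18] → █
    (7,5)@(15, 11): e=[18,30,-6] → ·
    (3,6)@(7, 13): e=[0,-84,126] → ·  [on edge]
    (6,6)@(13, 13): e=[6,-18,54] → ·
    (7,6)@(15, 13): e=[8,4,30] → █
    (8,6)@(17, 13): e=[10,26,6] → █
    (9,6)@(19, 13): e=[12,48,-18] → ·
    (7,7)@(15, 15): e=[-2,-22,66] → ·
    (8,7)@(17, 15): e=[0,0,42] → █  [on edge]
  covered (6 px):
    · · · · · · · · · · ·
    · · · · · · · · · · ·
    · · · · · · · · · · ·
    · · · · · · · · · · ·
    · · · · · █ · · · · ·
    · · · · · · █ · · · ·
    · · · · · · · █ █ · ·
    · · · · · · · · █ █ ·
    · · · · · · · · · · ·
T3:
  2·area = 40
  edge (10, 6)→(16, 2): d=(6,-4) top-left  bias=+0
  edge (16, 2)→(20, 6): d=(4,4) right/bottom  bias=-1
  edge (20, 6)→(10, 6): d=(-10,0) right/bottom  bias=-1
    (7,0)@(15, 1): e=[-10,0,50] → ·  [on edge]
    (7,1)@(15, 3): e=[2,8,30] → █
    (8,1)@(17, 3): e=[10,0,30] → ·  [on edge]
    (6,2)@(13, 5): e=[6,24,10] → █
    (8,2)@(17, 5): e=[22,8,10] → █
    (9,2)@(19, 5): e=[30,0,10] → ·  [on edge]
    (6,3)@(13, 7): e=[18,32,-10] → ·
    (7,3)@(15, 7): e=[26,24,-10] → ·
    (8,3)@(17, 7): e=[34,16,-10] → ·
    (10,3)@(21, 7): e=[50,0,-10] → ·  [on edge]
  covered (4 px):
    · · · · · · · · · · ·
    · · · · · · · █ · · ·
    · · · · · · █ █ █ · ·
    · · · · · · · · · · ·
    · · · · · · · · · · ·
    · · · · · · · · · · ·
    · · · · · · · · · · ·
    · · · · · · · · · · ·
    · · · · · · · · · · ·

Answer: [[7,1],[6,2],[7,2],[8,2]]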